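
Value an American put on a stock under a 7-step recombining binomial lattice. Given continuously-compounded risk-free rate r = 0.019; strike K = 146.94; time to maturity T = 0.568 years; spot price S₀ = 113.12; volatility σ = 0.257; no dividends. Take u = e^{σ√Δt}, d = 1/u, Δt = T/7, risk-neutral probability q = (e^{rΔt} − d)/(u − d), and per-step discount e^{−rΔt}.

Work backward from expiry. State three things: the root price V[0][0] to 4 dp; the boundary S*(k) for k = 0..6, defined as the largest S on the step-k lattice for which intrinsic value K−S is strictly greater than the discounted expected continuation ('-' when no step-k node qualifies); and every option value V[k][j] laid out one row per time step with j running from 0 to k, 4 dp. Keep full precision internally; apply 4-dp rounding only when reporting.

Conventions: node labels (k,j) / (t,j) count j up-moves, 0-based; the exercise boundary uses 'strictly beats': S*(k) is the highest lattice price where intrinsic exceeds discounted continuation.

Δt=0.08114  u=1.07595  d=0.92941  q=0.49223  discount=0.99846
step 7 (expiry): payoffs max(K−S,0) = 79.1785 68.4941 56.1249 41.8054 25.2281 6.0368 0.0000 0.0000
step 6: (k=6,j=0): S=72.9082, K−S=74.0318, hold=73.8054 ⇒ V=74.0318 exercise | (k=6,j=1): S=84.4042, K−S=62.5358, hold=62.3094 ⇒ V=62.5358 exercise | (k=6,j=2): S=97.7129, K−S=49.2271, hold=49.0008 ⇒ V=49.2271 exercise | (k=6,j=3): S=113.1200, K−S=33.8200, hold=33.5936 ⇒ V=33.8200 exercise | (k=6,j=4): S=130.9565, K−S=15.9835, hold=15.7571 ⇒ V=15.9835 exercise | (k=6,j=5): S=151.6054, K−S=0.0000, hold=3.0606 ⇒ V=3.0606 continue | (k=6,j=6): S=175.5102, K−S=0.0000, hold=0.0000 ⇒ V=0.0000 continue  boundary S*=130.9565
step 5: (k=5,j=0): S=78.4459, K−S=68.4941, hold=68.2677 ⇒ V=68.4941 exercise | (k=5,j=1): S=90.8151, K−S=56.1249, hold=55.8986 ⇒ V=56.1249 exercise | (k=5,j=2): S=105.1346, K−S=41.8054, hold=41.5791 ⇒ V=41.8054 exercise | (k=5,j=3): S=121.7119, K−S=25.2281, hold=25.0017 ⇒ V=25.2281 exercise | (k=5,j=4): S=140.9032, K−S=6.0368, hold=9.6076 ⇒ V=9.6076 continue | (k=5,j=5): S=163.1205, K−S=0.0000, hold=1.5517 ⇒ V=1.5517 continue  boundary S*=121.7119
step 4: (k=4,j=0): S=84.4042, K−S=62.5358, hold=62.3094 ⇒ V=62.5358 exercise | (k=4,j=1): S=97.7129, K−S=49.2271, hold=49.0008 ⇒ V=49.2271 exercise | (k=4,j=2): S=113.1200, K−S=33.8200, hold=33.5936 ⇒ V=33.8200 exercise | (k=4,j=3): S=130.9565, K−S=15.9835, hold=17.5121 ⇒ V=17.5121 continue | (k=4,j=4): S=151.6054, K−S=0.0000, hold=5.6335 ⇒ V=5.6335 continue  boundary S*=113.1200
step 3: (k=3,j=0): S=90.8151, K−S=56.1249, hold=55.8986 ⇒ V=56.1249 exercise | (k=3,j=1): S=105.1346, K−S=41.8054, hold=41.5791 ⇒ V=41.8054 exercise | (k=3,j=2): S=121.7119, K−S=25.2281, hold=25.7529 ⇒ V=25.7529 continue | (k=3,j=3): S=140.9032, K−S=6.0368, hold=11.6471 ⇒ V=11.6471 continue  boundary S*=105.1346
step 2: (k=2,j=0): S=97.7129, K−S=49.2271, hold=49.0008 ⇒ V=49.2271 exercise | (k=2,j=1): S=113.1200, K−S=33.8200, hold=33.8516 ⇒ V=33.8516 continue | (k=2,j=2): S=130.9565, K−S=15.9835, hold=18.7806 ⇒ V=18.7806 continue  boundary S*=97.7129
step 1: (k=1,j=0): S=105.1346, K−S=41.8054, hold=41.5946 ⇒ V=41.8054 exercise | (k=1,j=1): S=121.7119, K−S=25.2281, hold=26.3924 ⇒ V=26.3924 continue  boundary S*=105.1346
step 0: (k=0,j=0): S=113.1200, K−S=33.8200, hold=34.1659 ⇒ V=34.1659 continue  boundary S*=-

price = 34.1659
boundary = - 105.1346 97.7129 105.1346 113.1200 121.7119 130.9565
tree:
34.1659
41.8054 26.3924
49.2271 33.8516 18.7806
56.1249 41.8054 25.7529 11.6471
62.5358 49.2271 33.8200 17.5121 5.6335
68.4941 56.1249 41.8054 25.2281 9.6076 1.5517
74.0318 62.5358 49.2271 33.8200 15.9835 3.0606 0.0000
79.1785 68.4941 56.1249 41.8054 25.2281 6.0368 0.0000 0.0000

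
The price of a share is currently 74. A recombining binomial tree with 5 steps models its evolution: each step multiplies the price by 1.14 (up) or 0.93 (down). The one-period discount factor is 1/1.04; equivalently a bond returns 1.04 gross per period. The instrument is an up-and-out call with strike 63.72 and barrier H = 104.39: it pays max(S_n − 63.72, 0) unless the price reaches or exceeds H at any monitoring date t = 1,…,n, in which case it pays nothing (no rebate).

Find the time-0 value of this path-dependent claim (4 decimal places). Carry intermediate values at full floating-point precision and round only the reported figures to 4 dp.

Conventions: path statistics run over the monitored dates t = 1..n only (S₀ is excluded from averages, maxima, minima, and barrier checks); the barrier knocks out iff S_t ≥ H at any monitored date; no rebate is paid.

price = 10.8185

No-arbitrage gives p* = (R−d)/(u−d) = 0.5238: enumerate every path, weight its payoff by its p*-probability, and discount by R^5.
Enumerate all 2^5 = 32 price paths (U = up ×1.14, D = down ×0.93); each path with k up-moves has probability p*^k·(1−p*)^(5−k).
DDDDD: M=68.8200, payoff=0.0000, prob=0.024485
UDDDD: M=84.3600, payoff=0.0000, prob=0.026934
DUDDD: M=78.4548, payoff=0.0000, prob=0.026934
UUDDD: M=96.1704, payoff=13.6353, prob=0.029627
DDUDD: M=72.9630, payoff=0.0000, prob=0.026934
UDUDD: M=89.4385, payoff=13.6353, prob=0.029627
DUUDD: M=89.4385, payoff=13.6353, prob=0.029627
UUUDD: M=109.6343, payoff=0.0000, prob=0.032590
DDDUD: M=68.8200, payoff=0.0000, prob=0.026934
UDDUD: M=84.3600, payoff=13.6353, prob=0.029627
DUDUD: M=83.1778, payoff=13.6353, prob=0.029627
UUDUD: M=101.9599, payoff=31.1027, prob=0.032590
DDUUD: M=83.1778, payoff=13.6353, prob=0.029627
UDUUD: M=101.9599, payoff=31.1027, prob=0.032590
DUUUD: M=101.9599, payoff=31.1027, prob=0.032590
UUUUD: M=124.9831, payoff=0.0000, prob=0.035849
DDDDU: M=68.8200, payoff=0.0000, prob=0.026934
UDDDU: M=84.3600, payoff=13.6353, prob=0.029627
DUDDU: M=78.4548, payoff=13.6353, prob=0.029627
UUDDU: M=96.1704, payoff=31.1027, prob=0.032590
DDUDU: M=77.3553, payoff=13.6353, prob=0.029627
UDUDU: M=94.8227, payoff=31.1027, prob=0.032590
DUUDU: M=94.8227, payoff=31.1027, prob=0.032590
UUUDU: M=116.2342, payoff=0.0000, prob=0.035849
DDDUU: M=77.3553, payoff=13.6353, prob=0.029627
UDDUU: M=94.8227, payoff=31.1027, prob=0.032590
DUDUU: M=94.8227, payoff=31.1027, prob=0.032590
UUDUU: M=116.2342, payoff=0.0000, prob=0.035849
DDUUU: M=94.8227, payoff=31.1027, prob=0.032590
UDUUU: M=116.2342, payoff=0.0000, prob=0.035849
DUUUU: M=116.2342, payoff=0.0000, prob=0.035849
UUUUU: M=142.4807, payoff=0.0000, prob=0.039434
Price = Σ prob·payoff / R^5 = 13.162417 / 1.216653 = 10.8185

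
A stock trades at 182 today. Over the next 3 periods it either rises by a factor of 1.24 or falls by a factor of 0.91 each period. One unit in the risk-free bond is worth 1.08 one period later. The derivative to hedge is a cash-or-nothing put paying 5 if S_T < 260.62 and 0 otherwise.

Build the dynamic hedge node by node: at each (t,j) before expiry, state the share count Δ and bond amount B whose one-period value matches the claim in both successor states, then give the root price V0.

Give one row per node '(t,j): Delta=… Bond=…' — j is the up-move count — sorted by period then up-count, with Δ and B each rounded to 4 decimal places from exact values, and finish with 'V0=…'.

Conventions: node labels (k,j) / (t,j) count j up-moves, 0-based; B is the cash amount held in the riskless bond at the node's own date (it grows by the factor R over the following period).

(0,0): Delta=-0.0189 Bond=6.8738
(1,0): Delta=0.0000 Bond=4.2867
(1,1): Delta=-0.0320 Bond=10.3762
(2,0): Delta=0.0000 Bond=4.6296
(2,1): Delta=0.0000 Bond=4.6296
(2,2): Delta=-0.0541 Bond=17.3962
V0=3.4265

Arbitrage-free pricing uses the up-move probability p* = (R−d)/(u−d) = 0.5152, discounting each step at R = 1.08.
At maturity the claim pays: V(3,0)=5.0000, V(3,1)=5.0000, V(3,2)=5.0000, V(3,3)=0.0000
  t=2,j=0: stock 150.7142 → up 186.8856 (V=5.0000), down 137.1499 (V=5.0000). Price 4.6296; hedge Δ=0.0000, bond B=4.6296.
  t=2,j=1: stock 205.3688 → up 254.6573 (V=5.0000), down 186.8856 (V=5.0000). Price 4.6296; hedge Δ=0.0000, bond B=4.6296.
  t=2,j=2: stock 279.8432 → up 347.0056 (V=0.0000), down 254.6573 (V=5.0000). Price 2.2447; hedge Δ=-0.0541, bond B=17.3962.
  t=1,j=0: stock 165.6200 → up 205.3688 (V=4.6296), down 150.7142 (V=4.6296). Price 4.2867; hedge Δ=0.0000, bond B=4.2867.
  t=1,j=1: stock 225.6800 → up 279.8432 (V=2.2447), down 205.3688 (V=4.6296). Price 3.1491; hedge Δ=-0.0320, bond B=10.3762.
  t=0,j=0: stock 182.0000 → up 225.6800 (V=3.1491), down 165.6200 (V=4.2867). Price 3.4265; hedge Δ=-0.0189, bond B=6.8738.
Sanity check at the root: Δ(0,0)·S0 + B(0,0) reproduces V0 = 3.4265.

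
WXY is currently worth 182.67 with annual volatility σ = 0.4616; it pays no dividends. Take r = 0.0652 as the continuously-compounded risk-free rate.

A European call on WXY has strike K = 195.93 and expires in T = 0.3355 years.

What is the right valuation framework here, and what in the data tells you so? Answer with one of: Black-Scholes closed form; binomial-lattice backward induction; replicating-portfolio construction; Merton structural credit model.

framework: Black-Scholes closed form

Key observation: with WXY following a GBM at constant σ and r, the European call struck at 195.93 prices in closed form — nothing here needs a stepwise model or a balance sheet.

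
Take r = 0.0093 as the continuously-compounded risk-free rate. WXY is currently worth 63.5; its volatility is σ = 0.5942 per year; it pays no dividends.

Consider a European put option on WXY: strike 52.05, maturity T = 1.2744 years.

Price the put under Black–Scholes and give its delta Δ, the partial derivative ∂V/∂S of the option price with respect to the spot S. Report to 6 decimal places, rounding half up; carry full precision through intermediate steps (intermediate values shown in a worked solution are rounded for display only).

σ√T = 0.5942·√1.2744 = 0.670788
d₁ = (ln(S/K) + (r+σ²/2)T) / (σ√T) = (ln(63.5/52.05) + (0.0093+0.5942²/2)·1.2744) / 0.670788 = (0.198835 + 0.236830) / 0.670788 = 0.649483
d₂ = d₁ − σ√T = 0.649483 − 0.670788 = -0.021306
e^{−rT} = 0.988218
N(−d₁) = 0.258013,  N(−d₂) = 0.508499
Put price V = K·e^{−rT}·N(−d₂) − S·N(−d₁) = 26.155537 − 16.383836 = 9.771701
Δ = −N(−d₁) = -0.258013

price = 9.771701
Δ = -0.258013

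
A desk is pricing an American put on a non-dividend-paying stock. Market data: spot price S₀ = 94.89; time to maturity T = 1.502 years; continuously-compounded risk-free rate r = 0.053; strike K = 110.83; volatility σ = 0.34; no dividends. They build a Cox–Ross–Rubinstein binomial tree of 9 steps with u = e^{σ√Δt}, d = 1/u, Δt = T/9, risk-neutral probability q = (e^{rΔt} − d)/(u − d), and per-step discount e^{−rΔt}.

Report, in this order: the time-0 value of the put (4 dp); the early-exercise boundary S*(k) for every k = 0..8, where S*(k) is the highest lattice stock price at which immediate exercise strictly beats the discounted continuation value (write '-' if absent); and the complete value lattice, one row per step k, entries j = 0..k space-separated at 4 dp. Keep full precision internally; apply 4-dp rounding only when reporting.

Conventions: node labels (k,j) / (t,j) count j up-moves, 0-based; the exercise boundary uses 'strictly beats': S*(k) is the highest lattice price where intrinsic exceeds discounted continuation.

Δt=0.16689, u=1.14901, d=0.87032, q=0.49721, disc=e^(-rΔt)=0.99119
k=9 terminal: V=max(K-S,0) → 83.6455 74.9407 63.4484 48.2762 28.2456 1.8009 0.0000 0.0000 0.0000 0.0000
k=8: j=0 S=31.2351 intr=79.5949 cont=78.6189 V=79.5949[EX]; j=1 S=41.2370 intr=69.5930 cont=68.6170 V=69.5930[EX]; j=2 S=54.4417 intr=56.3883 cont=55.4123 V=56.3883[EX]; j=3 S=71.8747 intr=38.9553 cont=37.9793 V=38.9553[EX]; j=4 S=94.8900 intr=15.9400 cont=14.9640 V=15.9400[EX]; j=5 S=125.2751 intr=0.0000 cont=0.8975 V=0.8975[hold]; j=6 S=165.3900 intr=0.0000 cont=0.0000 V=0.0000[hold]; j=7 S=218.3501 intr=0.0000 cont=0.0000 V=0.0000[hold]; j=8 S=288.2689 intr=0.0000 cont=0.0000 V=0.0000[hold]  S*(8)=94.8900
k=7: j=0 S=35.8893 intr=74.9407 cont=73.9647 V=74.9407[EX]; j=1 S=47.3816 intr=63.4484 cont=62.4724 V=63.4484[EX]; j=2 S=62.5538 intr=48.2762 cont=47.3002 V=48.2762[EX]; j=3 S=82.5844 intr=28.2456 cont=27.2696 V=28.2456[EX]; j=4 S=109.0291 intr=1.8009 cont=8.3862 V=8.3862[hold]; j=5 S=143.9418 intr=0.0000 cont=0.4473 V=0.4473[hold]; j=6 S=190.0340 intr=0.0000 cont=0.0000 V=0.0000[hold]; j=7 S=250.8855 intr=0.0000 cont=0.0000 V=0.0000[hold]  S*(7)=82.5844
k=6: j=0 S=41.2370 intr=69.5930 cont=68.6170 V=69.5930[EX]; j=1 S=54.4417 intr=56.3883 cont=55.4123 V=56.3883[EX]; j=2 S=71.8747 intr=38.9553 cont=37.9793 V=38.9553[EX]; j=3 S=94.8900 intr=15.9400 cont=18.2095 V=18.2095[hold]; j=4 S=125.2751 intr=0.0000 cont=4.3998 V=4.3998[hold]; j=5 S=165.3900 intr=0.0000 cont=0.2229 V=0.2229[hold]; j=6 S=218.3501 intr=0.0000 cont=0.0000 V=0.0000[hold]  S*(6)=71.8747
k=5: j=0 S=47.3816 intr=63.4484 cont=62.4724 V=63.4484[EX]; j=1 S=62.5538 intr=48.2762 cont=47.3002 V=48.2762[EX]; j=2 S=82.5844 intr=28.2456 cont=28.3880 V=28.3880[hold]; j=3 S=109.0291 intr=1.8009 cont=11.2433 V=11.2433[hold]; j=4 S=143.9418 intr=0.0000 cont=2.3025 V=2.3025[hold]; j=5 S=190.0340 intr=0.0000 cont=0.1111 V=0.1111[hold]  S*(5)=62.5538
k=4: j=0 S=54.4417 intr=56.3883 cont=55.4123 V=56.3883[EX]; j=1 S=71.8747 intr=38.9553 cont=38.0495 V=38.9553[EX]; j=2 S=94.8900 intr=15.9400 cont=19.6886 V=19.6886[hold]; j=3 S=125.2751 intr=0.0000 cont=6.7380 V=6.7380[hold]; j=4 S=165.3900 intr=0.0000 cont=1.2022 V=1.2022[hold]  S*(4)=71.8747
k=3: j=0 S=62.5538 intr=48.2762 cont=47.3002 V=48.2762[EX]; j=1 S=82.5844 intr=28.2456 cont=29.1170 V=29.1170[hold]; j=2 S=109.0291 intr=1.8009 cont=13.1327 V=13.1327[hold]; j=3 S=143.9418 intr=0.0000 cont=3.9505 V=3.9505[hold]  S*(3)=62.5538
k=2: j=0 S=71.8747 intr=38.9553 cont=38.4088 V=38.9553[EX]; j=1 S=94.8900 intr=15.9400 cont=20.9830 V=20.9830[hold]; j=2 S=125.2751 intr=0.0000 cont=8.4918 V=8.4918[hold]  S*(2)=71.8747
k=1: j=0 S=82.5844 intr=28.2456 cont=29.7549 V=29.7549[hold]; j=1 S=109.0291 intr=1.8009 cont=14.6421 V=14.6421[hold]  S*(1)=-
k=0: j=0 S=94.8900 intr=15.9400 cont=22.0448 V=22.0448[hold]  S*(0)=-

price = 22.0448
boundary = - - 71.8747 62.5538 71.8747 62.5538 71.8747 82.5844 94.8900
tree:
22.0448
29.7549 14.6421
38.9553 20.9830 8.4918
48.2762 29.1170 13.1327 3.9505
56.3883 38.9553 19.6886 6.7380 1.2022
63.4484 48.2762 28.3880 11.2433 2.3025 0.1111
69.5930 56.3883 38.9553 18.2095 4.3998 0.2229 0.0000
74.9407 63.4484 48.2762 28.2456 8.3862 0.4473 0.0000 0.0000
79.5949 69.5930 56.3883 38.9553 15.9400 0.8975 0.0000 0.0000 0.0000
83.6455 74.9407 63.4484 48.2762 28.2456 1.8009 0.0000 0.0000 0.0000 0.0000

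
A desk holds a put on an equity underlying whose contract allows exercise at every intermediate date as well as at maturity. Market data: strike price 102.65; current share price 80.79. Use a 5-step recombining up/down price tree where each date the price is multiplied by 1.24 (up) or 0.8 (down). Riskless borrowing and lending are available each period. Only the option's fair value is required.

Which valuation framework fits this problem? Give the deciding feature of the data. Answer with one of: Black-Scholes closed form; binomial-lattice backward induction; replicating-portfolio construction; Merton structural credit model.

Key observation: the exercise right at every one of the 5 steps is what matters: each node needs max(102.65 − S, continuation), which only the stepwise tree valuation starting from spot 80.79 delivers.

framework: binomial-lattice backward induction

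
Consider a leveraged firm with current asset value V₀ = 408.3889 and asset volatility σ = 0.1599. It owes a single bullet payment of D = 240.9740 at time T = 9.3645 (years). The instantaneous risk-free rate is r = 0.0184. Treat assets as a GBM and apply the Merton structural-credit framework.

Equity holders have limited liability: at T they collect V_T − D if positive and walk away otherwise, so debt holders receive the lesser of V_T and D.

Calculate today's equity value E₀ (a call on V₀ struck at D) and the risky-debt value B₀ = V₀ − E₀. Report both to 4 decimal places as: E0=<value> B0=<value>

E0=210.2839 B0=198.1050

Equity is a call on the firm's assets struck at D = 240.9740:
d₁ = [ln(V₀/D) + (r + σ²/2)T] / (σ√T)
   = [ln(408.3889/240.9740) + (0.0184 + 0.5·0.1599²)·9.3645] / (0.1599·√9.3645)
   = [0.527531 + 0.292023] / 0.489318 = 1.674891
d₂ = d₁ − σ√T = 1.674891 − 0.489318 = 1.185573
N(d₁) = 0.953022,  N(d₂) = 0.882105,  e^(−rT) = 0.841721
E₀ = V₀·N(d₁) − D·e^(−rT)·N(d₂)
   = 408.3889·0.953022 − 240.9740·0.841721·0.882105 = 210.283891
B₀ = V₀ − E₀ = 408.3889 − 210.283891 = 198.105009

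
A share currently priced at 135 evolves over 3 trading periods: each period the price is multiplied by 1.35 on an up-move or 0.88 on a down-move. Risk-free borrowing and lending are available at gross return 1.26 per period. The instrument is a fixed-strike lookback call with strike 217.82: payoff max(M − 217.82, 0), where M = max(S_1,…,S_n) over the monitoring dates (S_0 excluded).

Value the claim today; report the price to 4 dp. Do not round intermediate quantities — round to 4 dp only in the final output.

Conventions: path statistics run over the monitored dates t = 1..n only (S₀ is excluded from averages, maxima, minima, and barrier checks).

price = 31.9728

With p* = (R−d)/(u−d) = 0.8085, sum probability × payoff across the paths and divide by R^3.
Enumerate all 2^3 = 8 price paths (U = up ×1.35, D = down ×0.88); each path with k up-moves has probability p*^k·(1−p*)^(3−k).
DDD: M=118.8000, payoff=0.0000, prob=0.007022
UDD: M=182.2500, payoff=0.0000, prob=0.029647
DUD: M=160.3800, payoff=0.0000, prob=0.029647
UUD: M=246.0375, payoff=28.2175, prob=0.125175
DDU: M=141.1344, payoff=0.0000, prob=0.029647
UDU: M=216.5130, payoff=0.0000, prob=0.125175
DUU: M=216.5130, payoff=0.0000, prob=0.125175
UUU: M=332.1506, payoff=114.3306, prob=0.528515
Price = Σ prob·payoff / R^3 = 63.957550 / 2.000376 = 31.9728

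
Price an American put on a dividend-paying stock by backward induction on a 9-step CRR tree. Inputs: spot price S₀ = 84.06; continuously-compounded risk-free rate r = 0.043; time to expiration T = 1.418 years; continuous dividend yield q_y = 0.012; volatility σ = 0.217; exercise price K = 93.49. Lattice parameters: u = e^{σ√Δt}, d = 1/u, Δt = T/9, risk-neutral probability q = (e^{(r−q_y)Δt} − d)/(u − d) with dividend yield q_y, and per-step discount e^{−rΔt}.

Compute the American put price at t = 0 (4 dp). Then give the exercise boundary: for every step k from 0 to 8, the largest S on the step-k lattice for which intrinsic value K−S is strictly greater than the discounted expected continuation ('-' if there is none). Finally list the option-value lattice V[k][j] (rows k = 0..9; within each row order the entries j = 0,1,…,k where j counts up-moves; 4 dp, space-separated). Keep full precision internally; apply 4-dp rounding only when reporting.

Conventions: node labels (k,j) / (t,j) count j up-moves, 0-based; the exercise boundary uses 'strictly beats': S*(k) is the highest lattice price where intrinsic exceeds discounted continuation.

price = 12.6274
boundary = - - 70.7577 64.9182 70.7577 64.9182 70.7577 77.1226 84.0600
tree:
12.6274
17.2012 8.3469
22.7323 12.0506 4.8555
28.5718 16.8516 7.5413 2.3076
33.9295 22.7323 11.3564 3.9308 0.7593
38.8449 28.5718 16.4578 6.5454 1.4397 0.1075
43.3547 33.9295 22.7323 10.5741 2.7137 0.2196 0.0000
47.4924 38.8449 28.5718 16.3674 5.0796 0.4483 0.0000 0.0000
51.2885 43.3547 33.9295 22.7323 9.4300 0.9152 0.0000 0.0000 0.0000
54.7714 47.4924 38.8449 28.5718 16.3674 1.8686 0.0000 0.0000 0.0000 0.0000

Δt=0.15756, u=1.08995, d=0.91747, q=0.50687, disc=e^(-rΔt)=0.99325
k=9 terminal: V=max(K-S,0) → 54.7714 47.4924 38.8449 28.5718 16.3674 1.8686 0.0000 0.0000 0.0000 0.0000
k=8: j=0 S=42.2015 intr=51.2885 cont=50.7370 V=51.2885[EX]; j=1 S=50.1353 intr=43.3547 cont=42.8182 V=43.3547[EX]; j=2 S=59.5605 intr=33.9295 cont=33.4107 V=33.9295[EX]; j=3 S=70.7577 intr=22.7323 cont=22.2347 V=22.7323[EX]; j=4 S=84.0600 intr=9.4300 cont=8.9575 V=9.4300[EX]; j=5 S=99.8630 intr=0.0000 cont=0.9152 V=0.9152[hold]; j=6 S=118.6370 intr=0.0000 cont=0.0000 V=0.0000[hold]; j=7 S=140.9404 intr=0.0000 cont=0.0000 V=0.0000[hold]; j=8 S=167.4368 intr=0.0000 cont=0.0000 V=0.0000[hold]  S*(8)=84.0600
k=7: j=0 S=45.9976 intr=47.4924 cont=46.9480 V=47.4924[EX]; j=1 S=54.6451 intr=38.8449 cont=38.3169 V=38.8449[EX]; j=2 S=64.9182 intr=28.5718 cont=28.0632 V=28.5718[EX]; j=3 S=77.1226 intr=16.3674 cont=15.8818 V=16.3674[EX]; j=4 S=91.6214 intr=1.8686 cont=5.0796 V=5.0796[hold]; j=5 S=108.8460 intr=0.0000 cont=0.4483 V=0.4483[hold]; j=6 S=129.3087 intr=0.0000 cont=0.0000 V=0.0000[hold]; j=7 S=153.6184 intr=0.0000 cont=0.0000 V=0.0000[hold]  S*(7)=77.1226
k=6: j=0 S=50.1353 intr=43.3547 cont=42.8182 V=43.3547[EX]; j=1 S=59.5605 intr=33.9295 cont=33.4107 V=33.9295[EX]; j=2 S=70.7577 intr=22.7323 cont=22.2347 V=22.7323[EX]; j=3 S=84.0600 intr=9.4300 cont=10.5741 V=10.5741[hold]; j=4 S=99.8630 intr=0.0000 cont=2.7137 V=2.7137[hold]; j=5 S=118.6370 intr=0.0000 cont=0.2196 V=0.2196[hold]; j=6 S=140.9404 intr=0.0000 cont=0.0000 V=0.0000[hold]  S*(6)=70.7577
k=5: j=0 S=54.6451 intr=38.8449 cont=38.3169 V=38.8449[EX]; j=1 S=64.9182 intr=28.5718 cont=28.0632 V=28.5718[EX]; j=2 S=77.1226 intr=16.3674 cont=16.4578 V=16.4578[hold]; j=3 S=91.6214 intr=1.8686 cont=6.5454 V=6.5454[hold]; j=4 S=108.8460 intr=0.0000 cont=1.4397 V=1.4397[hold]; j=5 S=129.3087 intr=0.0000 cont=0.1075 V=0.1075[hold]  S*(5)=64.9182
k=4: j=0 S=59.5605 intr=33.9295 cont=33.4107 V=33.9295[EX]; j=1 S=70.7577 intr=22.7323 cont=22.2802 V=22.7323[EX]; j=2 S=84.0600 intr=9.4300 cont=11.3564 V=11.3564[hold]; j=3 S=99.8630 intr=0.0000 cont=3.9308 V=3.9308[hold]; j=4 S=118.6370 intr=0.0000 cont=0.7593 V=0.7593[hold]  S*(4)=70.7577
k=3: j=0 S=64.9182 intr=28.5718 cont=28.0632 V=28.5718[EX]; j=1 S=77.1226 intr=16.3674 cont=16.8516 V=16.8516[hold]; j=2 S=91.6214 intr=1.8686 cont=7.5413 V=7.5413[hold]; j=3 S=108.8460 intr=0.0000 cont=2.3076 V=2.3076[hold]  S*(3)=64.9182
k=2: j=0 S=70.7577 intr=22.7323 cont=22.4785 V=22.7323[EX]; j=1 S=84.0600 intr=9.4300 cont=12.0506 V=12.0506[hold]; j=2 S=99.8630 intr=0.0000 cont=4.8555 V=4.8555[hold]  S*(2)=70.7577
k=1: j=0 S=77.1226 intr=16.3674 cont=17.2012 V=17.2012[hold]; j=1 S=91.6214 intr=1.8686 cont=8.3469 V=8.3469[hold]  S*(1)=-
k=0: j=0 S=84.0600 intr=9.4300 cont=12.6274 V=12.6274[hold]  S*(0)=-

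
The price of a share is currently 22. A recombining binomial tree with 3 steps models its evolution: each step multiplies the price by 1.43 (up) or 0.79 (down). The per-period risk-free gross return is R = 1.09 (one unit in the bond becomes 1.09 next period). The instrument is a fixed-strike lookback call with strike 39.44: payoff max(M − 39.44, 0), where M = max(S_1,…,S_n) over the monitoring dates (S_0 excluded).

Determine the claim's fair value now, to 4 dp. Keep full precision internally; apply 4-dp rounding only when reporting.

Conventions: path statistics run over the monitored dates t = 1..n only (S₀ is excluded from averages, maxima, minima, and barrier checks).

price = 2.4798

No-arbitrage gives p* = (R−d)/(u−d) = 0.4688: enumerate every path, weight its payoff by its p*-probability, and discount by R^3.
Enumerate all 2^3 = 8 price paths (U = up ×1.43, D = down ×0.79); each path with k up-moves has probability p*^k·(1−p*)^(3−k).
DDD: M=17.3800, payoff=0.0000, prob=0.149933
UDD: M=31.4600, payoff=0.0000, prob=0.132294
DUD: M=24.8534, payoff=0.0000, prob=0.132294
UUD: M=44.9878, payoff=5.5478, prob=0.116730
DDU: M=19.6342, payoff=0.0000, prob=0.132294
UDU: M=35.5404, payoff=0.0000, prob=0.116730
DUU: M=35.5404, payoff=0.0000, prob=0.116730
UUU: M=64.3326, payoff=24.8926, prob=0.102997
Price = Σ prob·payoff / R^3 = 3.211447 / 1.295029 = 2.4798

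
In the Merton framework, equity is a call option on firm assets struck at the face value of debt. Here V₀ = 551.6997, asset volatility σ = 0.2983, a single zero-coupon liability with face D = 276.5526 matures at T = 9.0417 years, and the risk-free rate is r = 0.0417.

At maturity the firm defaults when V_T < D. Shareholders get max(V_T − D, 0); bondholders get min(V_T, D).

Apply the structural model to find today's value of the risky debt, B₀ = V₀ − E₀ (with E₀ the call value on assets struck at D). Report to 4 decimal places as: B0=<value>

B0=174.1598

Equity is a call on the firm's assets struck at D = 276.5526:
d₁ = [ln(V₀/D) + (r + σ²/2)T] / (σ√T)
   = [ln(551.6997/276.5526) + (0.0417 + 0.5·0.2983²)·9.0417] / (0.2983·√9.0417)
   = [0.690603 + 0.779317] / 0.896971 = 1.638760
d₂ = d₁ − σ√T = 1.638760 − 0.896971 = 0.741789
N(d₁) = 0.949368,  N(d₂) = 0.770893,  e^(−rT) = 0.685889
E₀ = V₀·N(d₁) − D·e^(−rT)·N(d₂)
   = 551.6997·0.949368 − 276.5526·0.685889·0.770893 = 377.539897
B₀ = V₀ − E₀ = 551.6997 − 377.539897 = 174.159803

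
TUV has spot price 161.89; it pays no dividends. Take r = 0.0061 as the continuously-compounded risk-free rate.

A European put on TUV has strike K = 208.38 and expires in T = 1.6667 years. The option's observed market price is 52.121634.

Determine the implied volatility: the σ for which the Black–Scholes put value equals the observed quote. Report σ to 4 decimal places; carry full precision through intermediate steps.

sigma = 0.2510

At σ = 0.2510 the Black–Scholes value reproduces the quote:
σ√T = 0.251·√1.6667 = 0.324043
d₁ = (ln(S/K) + (r+σ²/2)T) / (σ√T) = (ln(161.89/208.38) + (0.0061+0.251²/2)·1.6667) / 0.324043 = (-0.252446 + 0.062669) / 0.324043 = -0.585656
d₂ = d₁ − σ√T = -0.585656 − 0.324043 = -0.909698
e^{−rT} = 0.989885
N(−d₁) = 0.720946,  N(−d₂) = 0.818509
V = K·e^{−rT}·N(−d₂) − S·N(−d₁) = 168.835662 − 116.714028 = 52.121634 (the quoted price), and the Black–Scholes price is strictly increasing in σ, so σ is unique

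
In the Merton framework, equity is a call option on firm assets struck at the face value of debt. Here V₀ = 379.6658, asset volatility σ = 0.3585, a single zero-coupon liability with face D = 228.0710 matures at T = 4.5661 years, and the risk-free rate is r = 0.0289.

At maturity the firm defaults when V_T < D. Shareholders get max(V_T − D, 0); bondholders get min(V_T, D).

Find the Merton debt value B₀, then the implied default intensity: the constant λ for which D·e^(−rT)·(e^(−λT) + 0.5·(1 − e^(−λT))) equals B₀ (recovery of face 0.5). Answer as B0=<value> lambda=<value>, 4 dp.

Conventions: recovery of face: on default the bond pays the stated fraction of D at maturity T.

Work the structural quantities from V₀ = 379.6658 against face 228.0710:
d₁ = [ln(V₀/D) + (r + σ²/2)T] / (σ√T)
   = [ln(379.6658/228.0710) + (0.0289 + 0.5·0.3585²)·4.5661] / (0.3585·√4.5661)
   = [0.509634 + 0.425383] / 0.766058 = 1.220556
d₂ = d₁ − σ√T = 1.220556 − 0.766058 = 0.454498
N(d₁) = 0.888873,  N(d₂) = 0.675265,  e^(−rT) = 0.876376
E₀ = V₀·N(d₁) − D·e^(−rT)·N(d₂)
   = 379.6658·0.888873 − 228.0710·0.876376·0.675265 = 202.505514
B₀ = V₀ − E₀ = 379.6658 − 202.505514 = 177.160286
e^(−λT) = (B₀·e^(rT)/D − 0.5)/(1 − 0.5) = (177.1603·1.141063/228.0710 − 0.5)/0.5 = 0.77270293
λ = −ln(0.77270293)/4.5661 = 0.056473

B0=177.1603 lambda=0.0565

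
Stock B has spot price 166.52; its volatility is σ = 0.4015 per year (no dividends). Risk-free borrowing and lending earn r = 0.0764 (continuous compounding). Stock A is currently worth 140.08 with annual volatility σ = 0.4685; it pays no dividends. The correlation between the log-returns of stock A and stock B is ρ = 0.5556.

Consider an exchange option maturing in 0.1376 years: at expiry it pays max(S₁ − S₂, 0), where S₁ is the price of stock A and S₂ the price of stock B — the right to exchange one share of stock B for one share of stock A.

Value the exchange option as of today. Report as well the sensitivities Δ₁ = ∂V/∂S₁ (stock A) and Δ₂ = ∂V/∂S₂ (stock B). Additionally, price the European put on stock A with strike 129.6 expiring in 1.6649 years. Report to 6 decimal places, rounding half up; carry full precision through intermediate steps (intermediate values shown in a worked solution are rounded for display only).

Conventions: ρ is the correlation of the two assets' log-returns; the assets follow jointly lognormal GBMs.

σ_eff = √(σ₁² + σ₂² − 2ρσ₁σ₂) = √(0.4685² + 0.4015² − 2·0.5556·0.4685·0.4015) = 0.414336
d₁ = (ln(S₁/S₂) + (q₂ − q₁ + σ_eff²/2)T) / (σ_eff√T) = (ln(140.08/166.52) + (0.0 − 0.0 + 0.085837)·0.1376) / 0.153696 = -1.048112
d₂ = d₁ − σ_eff√T = -1.048112 − 0.153696 = -1.201808
N(d₁) = 0.147294,  N(d₂) = 0.114719
V = S₁·e^{−q₁T}·N(d₁) − S₂·e^{−q₂T}·N(d₂) = 20.632884 − 19.103013 = 1.529870
Δ₁ = e^{−q₁T}·N(d₁) = 0.147294;  Δ₂ = −e^{−q₂T}·N(d₂) = -0.114719
[vanilla: stock A put K=129.6]
σ√T = 0.4685·√1.6649 = 0.604510
d₁ = (ln(S/K) + (r+σ²/2)T) / (σ√T) = (ln(140.08/129.6) + (0.0764+0.4685²/2)·1.6649) / 0.604510 = (0.077761 + 0.309915) / 0.604510 = 0.641305
d₂ = d₁ − σ√T = 0.641305 − 0.604510 = 0.036795
e^{−rT} = 0.880559
N(−d₁) = 0.260662,  N(−d₂) = 0.485324
price = K·e^{−rT}·N(−d₂) − S·N(−d₁) = 55.385418 − 36.513560 = 18.871858

exchange price = 1.529870
Δ1 = 0.147294
Δ2 = -0.114719
price(stock A put K=129.6) = 18.871858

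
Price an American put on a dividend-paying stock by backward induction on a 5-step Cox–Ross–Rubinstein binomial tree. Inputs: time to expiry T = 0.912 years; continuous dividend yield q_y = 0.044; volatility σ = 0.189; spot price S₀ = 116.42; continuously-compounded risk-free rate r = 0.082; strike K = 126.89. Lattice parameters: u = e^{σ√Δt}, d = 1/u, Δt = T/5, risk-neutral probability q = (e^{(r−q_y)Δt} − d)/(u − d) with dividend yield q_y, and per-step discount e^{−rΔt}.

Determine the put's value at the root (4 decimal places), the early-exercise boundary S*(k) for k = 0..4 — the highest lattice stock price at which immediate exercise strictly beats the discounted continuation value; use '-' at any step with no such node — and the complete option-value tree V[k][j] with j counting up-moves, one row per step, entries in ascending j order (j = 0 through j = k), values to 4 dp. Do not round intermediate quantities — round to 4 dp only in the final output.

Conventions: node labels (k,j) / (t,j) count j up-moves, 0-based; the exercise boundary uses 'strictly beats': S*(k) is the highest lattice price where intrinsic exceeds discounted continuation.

Δt=0.18240, u=1.08407, d=0.92245, q=0.52287, disc=e^(-rΔt)=0.98515
k=5 terminal: V=max(K-S,0) → 49.1313 35.5080 19.4980 0.6830 0.0000 0.0000
k=4: j=0 S=84.2956 intr=42.5944 cont=41.3845 V=42.5944[EX]; j=1 S=99.0641 intr=27.8259 cont=26.7340 V=27.8259[EX]; j=2 S=116.4200 intr=10.4700 cont=9.5169 V=10.4700[EX]; j=3 S=136.8167 intr=0.0000 cont=0.3211 V=0.3211[hold]; j=4 S=160.7868 intr=0.0000 cont=0.0000 V=0.0000[hold]  S*(4)=116.4200
k=3: j=0 S=91.3820 intr=35.5080 cont=34.3547 V=35.5080[EX]; j=1 S=107.3920 intr=19.4980 cont=18.4727 V=19.4980[EX]; j=2 S=126.2070 intr=0.6830 cont=5.0868 V=5.0868[hold]; j=3 S=148.3183 intr=0.0000 cont=0.1509 V=0.1509[hold]  S*(3)=107.3920
k=2: j=0 S=99.0641 intr=27.8259 cont=26.7340 V=27.8259[EX]; j=1 S=116.4200 intr=10.4700 cont=11.7853 V=11.7853[hold]; j=2 S=136.8167 intr=0.0000 cont=2.4688 V=2.4688[hold]  S*(2)=99.0641
k=1: j=0 S=107.3920 intr=19.4980 cont=19.1502 V=19.4980[EX]; j=1 S=126.2070 intr=0.6830 cont=6.8113 V=6.8113[hold]  S*(1)=107.3920
k=0: j=0 S=116.4200 intr=10.4700 cont=12.6736 V=12.6736[hold]  S*(0)=-

price = 12.6736
boundary = - 107.3920 99.0641 107.3920 116.4200
tree:
12.6736
19.4980 6.8113
27.8259 11.7853 2.4688
35.5080 19.4980 5.0868 0.1509
42.5944 27.8259 10.4700 0.3211 0.0000
49.1313 35.5080 19.4980 0.6830 0.0000 0.0000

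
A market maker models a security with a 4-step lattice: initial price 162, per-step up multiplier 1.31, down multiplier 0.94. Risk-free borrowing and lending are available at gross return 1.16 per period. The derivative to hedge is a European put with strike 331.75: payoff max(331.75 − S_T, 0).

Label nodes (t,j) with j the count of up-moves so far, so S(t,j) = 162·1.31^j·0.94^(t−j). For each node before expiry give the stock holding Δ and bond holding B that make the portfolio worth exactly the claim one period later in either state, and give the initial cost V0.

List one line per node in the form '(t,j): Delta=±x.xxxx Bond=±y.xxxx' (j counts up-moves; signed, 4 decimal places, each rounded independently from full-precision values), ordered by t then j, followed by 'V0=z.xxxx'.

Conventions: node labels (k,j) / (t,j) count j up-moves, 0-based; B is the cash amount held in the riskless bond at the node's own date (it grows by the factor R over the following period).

No-arbitrage ⇒ martingale measure with p* = (R−d)/(u−d) = 0.5946.
Payoffs at expiry: V(4,0)=205.2687, V(4,1)=155.4835, V(4,2)=86.1020, V(4,3)=0.0000, V(4,4)=0.0000
Node (3,0) S=134.5546: V=(p*·155.4835+(1−p*)·205.2687)/1.16=151.4368; Δ=(155.4835−205.2687)/(176.2665−126.4813)=-1.0000; B=V−Δ·S=285.9914
Node (3,1) S=187.5176: V=(p*·86.1020+(1−p*)·155.4835)/1.16=98.4738; Δ=(86.1020−155.4835)/(245.6480−176.2665)=-1.0000; B=V−Δ·S=285.9914
Node (3,2) S=261.3277: V=(p*·0.0000+(1−p*)·86.1020)/1.16=30.0915; Δ=(0.0000−86.1020)/(342.3393−245.6480)=-0.8905; B=V−Δ·S=262.7995
Node (3,3) S=364.1907: V=(p*·0.0000+(1−p*)·0.0000)/1.16=0.0000; Δ=(0.0000−0.0000)/(477.0899−342.3393)=0.0000; B=V−Δ·S=0.0000
Node (2,0) S=143.1432: V=(p*·98.4738+(1−p*)·151.4368)/1.16=103.4011; Δ=(98.4738−151.4368)/(187.5176−134.5546)=-1.0000; B=V−Δ·S=246.5443
Node (2,1) S=199.4868: V=(p*·30.0915+(1−p*)·98.4738)/1.16=49.8397; Δ=(30.0915−98.4738)/(261.3277−187.5176)=-0.9265; B=V−Δ·S=234.6566
Node (2,2) S=278.0082: V=(p*·0.0000+(1−p*)·30.0915)/1.16=10.5166; Δ=(0.0000−30.0915)/(364.1907−261.3277)=-0.2925; B=V−Δ·S=91.8451
Node (1,0) S=152.2800: V=(p*·49.8397+(1−p*)·103.4011)/1.16=61.6843; Δ=(49.8397−103.4011)/(199.4868−143.1432)=-0.9506; B=V−Δ·S=206.4448
Node (1,1) S=212.2200: V=(p*·10.5166+(1−p*)·49.8397)/1.16=22.8090; Δ=(10.5166−49.8397)/(278.0082−199.4868)=-0.5008; B=V−Δ·S=129.0876
Node (0,0) S=162.0000: V=(p*·22.8090+(1−p*)·61.6843)/1.16=33.2494; Δ=(22.8090−61.6843)/(212.2200−152.2800)=-0.6486; B=V−Δ·S=138.3178
Verification: the root portfolio costs Δ(0,0)·S0 + B(0,0) = 33.2494, matching V0.

(0,0): Delta=-0.6486 Bond=138.3178
(1,0): Delta=-0.9506 Bond=206.4448
(1,1): Delta=-0.5008 Bond=129.0876
(2,0): Delta=-1.0000 Bond=246.5443
(2,1): Delta=-0.9265 Bond=234.6566
(2,2): Delta=-0.2925 Bond=91.8451
(3,0): Delta=-1.0000 Bond=285.9914
(3,1): Delta=-1.0000 Bond=285.9914
(3,2): Delta=-0.8905 Bond=262.7995
(3,3): Delta=0.0000 Bond=0.0000
V0=33.2494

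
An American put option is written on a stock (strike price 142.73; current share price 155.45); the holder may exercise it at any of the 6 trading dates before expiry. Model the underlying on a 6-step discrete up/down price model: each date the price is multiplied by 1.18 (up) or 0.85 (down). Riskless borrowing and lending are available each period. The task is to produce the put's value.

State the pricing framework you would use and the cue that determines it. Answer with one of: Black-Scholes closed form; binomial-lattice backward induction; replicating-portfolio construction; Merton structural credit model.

framework: binomial-lattice backward induction

Key observation: early exercise of the strike-142.73 put must be checked at each of the 6 dates (spot 155.45), which forces a node-by-node comparison of intrinsic and continuation value backward from expiry.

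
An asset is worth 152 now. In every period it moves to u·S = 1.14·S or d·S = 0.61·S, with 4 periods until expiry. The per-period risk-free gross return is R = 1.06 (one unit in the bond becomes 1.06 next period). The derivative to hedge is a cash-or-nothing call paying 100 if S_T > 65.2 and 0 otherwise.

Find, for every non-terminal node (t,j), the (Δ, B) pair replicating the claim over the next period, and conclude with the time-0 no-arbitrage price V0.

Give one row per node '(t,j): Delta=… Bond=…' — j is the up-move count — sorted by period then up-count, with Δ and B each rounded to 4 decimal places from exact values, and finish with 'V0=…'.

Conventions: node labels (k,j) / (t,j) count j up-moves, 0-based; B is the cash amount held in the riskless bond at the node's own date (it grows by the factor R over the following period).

(0,0): Delta=0.0605 Bond=69.0493
(1,0): Delta=0.4642 Bond=35.7584
(1,1): Delta=0.0221 Bond=79.8472
(2,0): Delta=2.6721 Bond=-86.9719
(2,1): Delta=0.2542 Bond=60.1041
(2,2): Delta=0.0000 Bond=88.9996
(3,0): Delta=0.0000 Bond=0.0000
(3,1): Delta=2.9263 Bond=-108.5796
(3,2): Delta=0.0000 Bond=94.3396
(3,3): Delta=0.0000 Bond=94.3396
V0=78.2431

Since d<R<u, set p* = (R−d)/(u−d) = 0.8491; price each node as the discounted p*-expectation of its children.
Payoffs at expiry: V(4,0)=0.0000, V(4,1)=0.0000, V(4,2)=100.0000, V(4,3)=100.0000, V(4,4)=100.0000
Node (3,0) S=34.5011: V=(p*·0.0000+(1−p*)·0.0000)/1.06=0.0000; Δ=(0.0000−0.0000)/(39.3313−21.0457)=0.0000; B=V−Δ·S=0.0000
Node (3,1) S=64.4775: V=(p*·100.0000+(1−p*)·0.0000)/1.06=80.0997; Δ=(100.0000−0.0000)/(73.5043−39.3313)=2.9263; B=V−Δ·S=-108.5796
Node (3,2) S=120.4989: V=(p*·100.0000+(1−p*)·100.0000)/1.06=94.3396; Δ=(100.0000−100.0000)/(137.3688−73.5043)=0.0000; B=V−Δ·S=94.3396
Node (3,3) S=225.1947: V=(p*·100.0000+(1−p*)·100.0000)/1.06=94.3396; Δ=(100.0000−100.0000)/(256.7219−137.3688)=0.0000; B=V−Δ·S=94.3396
Node (2,0) S=56.5592: V=(p*·80.0997+(1−p*)·0.0000)/1.06=64.1596; Δ=(80.0997−0.0000)/(64.4775−34.5011)=2.6721; B=V−Δ·S=-86.9719
Node (2,1) S=105.7008: V=(p*·94.3396+(1−p*)·80.0997)/1.06=86.9719; Δ=(94.3396−80.0997)/(120.4989−64.4775)=0.2542; B=V−Δ·S=60.1041
Node (2,2) S=197.5392: V=(p*·94.3396+(1−p*)·94.3396)/1.06=88.9996; Δ=(94.3396−94.3396)/(225.1947−120.4989)=0.0000; B=V−Δ·S=88.9996
Node (1,0) S=92.7200: V=(p*·86.9719+(1−p*)·64.1596)/1.06=78.8005; Δ=(86.9719−64.1596)/(105.7008−56.5592)=0.4642; B=V−Δ·S=35.7584
Node (1,1) S=173.2800: V=(p*·88.9996+(1−p*)·86.9719)/1.06=83.6732; Δ=(88.9996−86.9719)/(197.5392−105.7008)=0.0221; B=V−Δ·S=79.8472
Node (0,0) S=152.0000: V=(p*·83.6732+(1−p*)·78.8005)/1.06=78.2431; Δ=(83.6732−78.8005)/(173.2800−92.7200)=0.0605; B=V−Δ·S=69.0493
Verification: the root portfolio costs Δ(0,0)·S0 + B(0,0) = 78.2431, matching V0.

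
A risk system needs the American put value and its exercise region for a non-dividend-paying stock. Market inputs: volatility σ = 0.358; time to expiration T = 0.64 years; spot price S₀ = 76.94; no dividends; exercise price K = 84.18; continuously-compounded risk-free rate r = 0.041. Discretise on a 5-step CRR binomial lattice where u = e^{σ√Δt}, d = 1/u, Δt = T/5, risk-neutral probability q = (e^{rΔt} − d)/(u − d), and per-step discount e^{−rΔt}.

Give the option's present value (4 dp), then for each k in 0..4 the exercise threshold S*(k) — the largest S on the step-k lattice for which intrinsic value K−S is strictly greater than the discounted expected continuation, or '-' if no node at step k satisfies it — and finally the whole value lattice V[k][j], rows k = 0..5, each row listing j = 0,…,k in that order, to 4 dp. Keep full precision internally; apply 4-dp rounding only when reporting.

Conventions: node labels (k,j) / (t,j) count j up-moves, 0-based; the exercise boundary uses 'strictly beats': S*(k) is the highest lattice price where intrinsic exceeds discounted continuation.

params: Δt=0.12800 u=1.13665 d=0.87978 q=0.48851 e^(-rΔt)=0.99477
t_5 payoffs: 43.6267 31.7866 16.4896 0.0000 0.0000 0.0000
t_4: node(4,0) S=46.0947 payoff=38.0853 vs cont=37.6447 → 38.0853 [stop]  node(4,1) S=59.5527 payoff=24.6273 vs cont=24.1867 → 24.6273 [stop]  node(4,2) S=76.9400 payoff=7.2400 vs cont=8.3902 → 8.3902 [wait]  node(4,3) S=99.4038 payoff=0.0000 vs cont=0.0000 → 0.0000 [wait]  node(4,4) S=128.4261 payoff=0.0000 vs cont=0.0000 → 0.0000 [wait]  ⇒ S*(4)=59.5527
t_3: node(3,0) S=52.3934 payoff=31.7866 vs cont=31.3460 → 31.7866 [stop]  node(3,1) S=67.6904 payoff=16.4896 vs cont=16.6079 → 16.6079 [wait]  node(3,2) S=87.4536 payoff=0.0000 vs cont=4.2690 → 4.2690 [wait]  node(3,3) S=112.9869 payoff=0.0000 vs cont=0.0000 → 0.0000 [wait]  ⇒ S*(3)=52.3934
t_2: node(2,0) S=59.5527 payoff=24.6273 vs cont=24.2442 → 24.6273 [stop]  node(2,1) S=76.9400 payoff=7.2400 vs cont=10.5249 → 10.5249 [wait]  node(2,2) S=99.4038 payoff=0.0000 vs cont=2.1722 → 2.1722 [wait]  ⇒ S*(2)=59.5527
t_1: node(1,0) S=67.6904 payoff=16.4896 vs cont=17.6453 → 17.6453 [wait]  node(1,1) S=87.4536 payoff=0.0000 vs cont=6.4108 → 6.4108 [wait]  ⇒ S*(1)=-
t_0: node(0,0) S=76.9400 payoff=7.2400 vs cont=12.0935 → 12.0935 [wait]  ⇒ S*(0)=-

price = 12.0935
boundary = - - 59.5527 52.3934 59.5527
tree:
12.0935
17.6453 6.4108
24.6273 10.5249 2.1722
31.7866 16.6079 4.2690 0.0000
38.0853 24.6273 8.3902 0.0000 0.0000
43.6267 31.7866 16.4896 0.0000 0.0000 0.0000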